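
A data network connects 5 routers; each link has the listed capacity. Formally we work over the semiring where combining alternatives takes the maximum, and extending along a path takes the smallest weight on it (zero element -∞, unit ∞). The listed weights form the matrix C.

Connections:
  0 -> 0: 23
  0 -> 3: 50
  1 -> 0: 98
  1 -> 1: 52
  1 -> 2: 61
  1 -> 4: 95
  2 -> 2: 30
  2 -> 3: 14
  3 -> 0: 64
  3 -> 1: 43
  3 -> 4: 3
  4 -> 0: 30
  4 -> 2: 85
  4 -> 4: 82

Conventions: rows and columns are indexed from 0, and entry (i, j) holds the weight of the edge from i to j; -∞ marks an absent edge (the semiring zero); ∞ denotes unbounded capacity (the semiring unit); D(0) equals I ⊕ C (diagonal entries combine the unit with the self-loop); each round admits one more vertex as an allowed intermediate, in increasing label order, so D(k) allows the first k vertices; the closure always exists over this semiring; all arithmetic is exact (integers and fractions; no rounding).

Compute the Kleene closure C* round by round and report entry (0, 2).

D(0):
  [∞, -∞, -∞, 50, -∞]
  [98, ∞, 61, -∞, 95]
  [-∞, -∞, ∞, 14, -∞]
  [64, 43, -∞, ∞, 3]
  [30, -∞, 85, -∞, ∞]
D(1):
  [∞, -∞, -∞, 50, -∞]
  [98, ∞, 61, 50, 95]
  [-∞, -∞, ∞, 14, -∞]
  [64, 43, -∞, ∞, 3]
  [30, -∞, 85, 30, ∞]
D(2):
  [∞, -∞, -∞, 50, -∞]
  [98, ∞, 61, 50, 95]
  [-∞, -∞, ∞, 14, -∞]
  [64, 43, 43, ∞, 43]
  [30, -∞, 85, 30, ∞]
D(3):
  [∞, -∞, -∞, 50, -∞]
  [98, ∞, 61, 50, 95]
  [-∞, -∞, ∞, 14, -∞]
  [64, 43, 43, ∞, 43]
  [30, -∞, 85, 30, ∞]
D(4):
  [∞, 43, 43, 50, 43]
  [98, ∞, 61, 50, 95]
  [14, 14, ∞, 14, 14]
  [64, 43, 43, ∞, 43]
  [30, 30, 85, 30, ∞]
D(5):
  [∞, 43, 43, 50, 43]
  [98, ∞, 85, 50, 95]
  [14, 14, ∞, 14, 14]
  [64, 43, 43, ∞, 43]
  [30, 30, 85, 30, ∞]
Answer: C*[0][2] = 43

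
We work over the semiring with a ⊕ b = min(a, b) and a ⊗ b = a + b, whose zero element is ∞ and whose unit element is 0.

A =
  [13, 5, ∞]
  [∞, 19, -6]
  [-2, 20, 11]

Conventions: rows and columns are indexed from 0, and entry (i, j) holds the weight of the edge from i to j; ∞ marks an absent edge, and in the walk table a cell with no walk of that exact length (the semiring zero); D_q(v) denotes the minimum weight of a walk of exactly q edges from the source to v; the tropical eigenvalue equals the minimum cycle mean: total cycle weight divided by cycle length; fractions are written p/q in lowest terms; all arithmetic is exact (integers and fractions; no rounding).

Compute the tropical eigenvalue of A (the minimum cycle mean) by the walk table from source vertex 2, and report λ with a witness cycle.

q=0: [∞, ∞, 0]
q=1: [-2, 20, 11]
q=2: [9, 3, 14]
q=3: [12, 14, -3]
Optimal cycle mean attained by: cycle 0->1->2->0, total 5 + (-6) + (-2), length 3.
Answer: λ = -1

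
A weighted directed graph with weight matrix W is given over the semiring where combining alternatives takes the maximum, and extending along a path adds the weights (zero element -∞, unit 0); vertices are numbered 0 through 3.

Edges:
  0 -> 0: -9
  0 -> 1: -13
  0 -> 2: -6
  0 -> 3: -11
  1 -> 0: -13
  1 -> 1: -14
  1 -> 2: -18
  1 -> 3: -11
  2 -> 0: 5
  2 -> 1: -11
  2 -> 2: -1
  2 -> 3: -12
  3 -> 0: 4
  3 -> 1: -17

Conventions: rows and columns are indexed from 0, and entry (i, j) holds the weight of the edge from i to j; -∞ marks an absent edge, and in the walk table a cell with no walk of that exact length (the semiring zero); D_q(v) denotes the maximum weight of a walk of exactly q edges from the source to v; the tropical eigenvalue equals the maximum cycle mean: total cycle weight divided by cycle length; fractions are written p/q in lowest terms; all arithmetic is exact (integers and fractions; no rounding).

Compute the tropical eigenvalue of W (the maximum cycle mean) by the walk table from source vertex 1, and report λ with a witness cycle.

q=0: [-∞, 0, -∞, -∞]
q=1: [-13, -14, -18, -11]
q=2: [-7, -26, -19, -24]
q=3: [-14, -20, -13, -18]
q=4: [-8, -24, -14, -25]
Optimal cycle mean attained by: cycle 0->2->0, total (-6) + 5, length 2.
Answer: λ = -1/2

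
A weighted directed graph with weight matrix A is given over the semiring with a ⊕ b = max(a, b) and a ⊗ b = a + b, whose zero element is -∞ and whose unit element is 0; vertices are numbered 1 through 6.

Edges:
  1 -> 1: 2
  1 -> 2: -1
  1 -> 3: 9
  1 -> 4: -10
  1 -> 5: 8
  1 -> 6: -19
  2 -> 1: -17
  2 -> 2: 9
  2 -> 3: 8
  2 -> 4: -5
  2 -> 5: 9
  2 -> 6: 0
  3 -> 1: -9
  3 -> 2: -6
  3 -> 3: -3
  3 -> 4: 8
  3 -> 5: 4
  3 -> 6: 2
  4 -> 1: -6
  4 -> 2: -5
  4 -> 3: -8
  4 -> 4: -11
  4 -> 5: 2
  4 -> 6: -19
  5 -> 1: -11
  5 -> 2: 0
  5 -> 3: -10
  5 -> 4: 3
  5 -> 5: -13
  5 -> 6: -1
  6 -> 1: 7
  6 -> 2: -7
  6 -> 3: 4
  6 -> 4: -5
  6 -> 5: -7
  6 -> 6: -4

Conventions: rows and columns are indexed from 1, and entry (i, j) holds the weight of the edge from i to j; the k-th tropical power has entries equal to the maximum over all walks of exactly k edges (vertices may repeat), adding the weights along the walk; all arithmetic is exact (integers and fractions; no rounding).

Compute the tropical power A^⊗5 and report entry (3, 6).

A^⊗2:
  [4, 8, 11, 17, 13, 11]
  [7, 18, 17, 16, 18, 10]
  [9, 4, 6, 7, 10, 3]
  [-4, 4, 3, 5, 4, 1]
  [6, 9, 8, -2, 9, 0]
  [9, 6, 16, 12, 15, 6]
A^⊗3:
  [18, 17, 16, 19, 19, 13]
  [17, 27, 26, 25, 27, 19]
  [11, 13, 18, 14, 17, 9]
  [8, 13, 12, 11, 13, 5]
  [8, 18, 17, 16, 18, 10]
  [13, 15, 18, 24, 20, 18]
A^⊗4:
  [20, 26, 27, 24, 26, 18]
  [26, 36, 35, 34, 36, 28]
  [16, 22, 21, 26, 22, 20]
  [12, 22, 21, 20, 22, 14]
  [17, 27, 26, 25, 27, 19]
  [25, 24, 23, 26, 26, 20]
A^⊗5:
  [25, 35, 34, 35, 35, 29]
  [35, 45, 44, 43, 45, 37]
  [27, 31, 30, 29, 31, 23]
  [21, 31, 30, 29, 31, 23]
  [26, 36, 35, 34, 36, 28]
  [27, 33, 34, 31, 33, 25]
Key observation: the optimum is the walk 3->5->2->2->3->6, with weight 4 + 0 + 9 + 8 + 2 = 23.
Optimal value attained by: walk 3->5->2->2->3->6.
Answer: (A^⊗5)[3][6] = 23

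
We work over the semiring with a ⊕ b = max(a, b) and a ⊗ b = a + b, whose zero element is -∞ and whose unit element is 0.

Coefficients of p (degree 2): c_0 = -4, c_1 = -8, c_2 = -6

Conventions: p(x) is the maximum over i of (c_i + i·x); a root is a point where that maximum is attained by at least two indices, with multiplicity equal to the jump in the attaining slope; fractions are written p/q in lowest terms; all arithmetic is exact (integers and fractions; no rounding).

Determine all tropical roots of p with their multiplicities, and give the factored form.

hull edge (i=0, c=-4) to (i=2, c=-6): slope -1, span 2
Factored form: p(x) = -6 ⊗ (x ⊕ 1) ⊗ (x ⊕ 1)
Answer: roots = 1 (mult 2)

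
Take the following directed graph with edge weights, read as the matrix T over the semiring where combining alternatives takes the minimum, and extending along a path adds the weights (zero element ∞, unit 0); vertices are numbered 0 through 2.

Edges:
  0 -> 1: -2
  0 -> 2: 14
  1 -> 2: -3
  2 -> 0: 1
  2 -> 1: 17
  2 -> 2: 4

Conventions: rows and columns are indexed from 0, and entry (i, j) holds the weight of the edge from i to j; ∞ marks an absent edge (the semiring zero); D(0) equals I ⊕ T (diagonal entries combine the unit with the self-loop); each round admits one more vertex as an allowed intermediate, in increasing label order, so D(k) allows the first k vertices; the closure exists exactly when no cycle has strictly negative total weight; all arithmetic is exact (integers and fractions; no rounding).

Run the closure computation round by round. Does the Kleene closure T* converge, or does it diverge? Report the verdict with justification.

D(0):
  [0, -2, 14]
  [∞, 0, -3]
  [1, 17, 0]
D(1):
  [0, -2, 14]
  [∞, 0, -3]
  [1, -1, 0]
Detection: at round 2, diagonal entry (2, 2) turns strictly negative.
Key observation: the cycle 2->0->1->2 has total weight 1 + (-2) + (-3), which is strictly negative.
Answer: DIVERGES — negative cycle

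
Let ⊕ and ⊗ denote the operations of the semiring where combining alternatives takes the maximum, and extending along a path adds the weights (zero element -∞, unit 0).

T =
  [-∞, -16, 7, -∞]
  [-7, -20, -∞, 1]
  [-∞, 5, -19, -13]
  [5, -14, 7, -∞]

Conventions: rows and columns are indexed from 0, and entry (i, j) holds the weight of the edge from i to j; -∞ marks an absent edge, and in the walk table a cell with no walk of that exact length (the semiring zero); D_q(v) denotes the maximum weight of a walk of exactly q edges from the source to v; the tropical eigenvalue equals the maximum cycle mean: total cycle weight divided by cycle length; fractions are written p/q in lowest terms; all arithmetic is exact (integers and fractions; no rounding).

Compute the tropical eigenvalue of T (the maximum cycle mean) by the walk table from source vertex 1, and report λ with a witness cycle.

q=0: [-∞, 0, -∞, -∞]
q=1: [-7, -20, -∞, 1]
q=2: [6, -13, 8, -19]
q=3: [-14, 13, 13, -5]
q=4: [6, 18, 2, 14]
Optimal cycle mean attained by: cycle 0->2->1->3->0, total 7 + 5 + 1 + 5, length 4.
Answer: λ = 9/2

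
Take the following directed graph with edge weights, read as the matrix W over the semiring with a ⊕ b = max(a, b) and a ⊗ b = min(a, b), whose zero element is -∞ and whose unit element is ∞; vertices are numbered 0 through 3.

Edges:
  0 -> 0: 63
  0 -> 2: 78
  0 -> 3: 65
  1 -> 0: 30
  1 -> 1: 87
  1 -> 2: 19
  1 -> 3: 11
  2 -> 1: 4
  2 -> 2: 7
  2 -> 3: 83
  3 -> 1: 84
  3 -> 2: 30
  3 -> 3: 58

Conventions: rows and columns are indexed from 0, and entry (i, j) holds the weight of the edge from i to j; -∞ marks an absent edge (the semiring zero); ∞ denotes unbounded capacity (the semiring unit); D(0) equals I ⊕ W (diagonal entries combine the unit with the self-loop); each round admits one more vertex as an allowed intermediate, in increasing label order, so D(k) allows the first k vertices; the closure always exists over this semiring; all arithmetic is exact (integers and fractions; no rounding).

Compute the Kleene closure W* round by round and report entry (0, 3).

D(0):
  [∞, -∞, 78, 65]
  [30, ∞, 19, 11]
  [-∞, 4, ∞, 83]
  [-∞, 84, 30, ∞]
D(1):
  [∞, -∞, 78, 65]
  [30, ∞, 30, 30]
  [-∞, 4, ∞, 83]
  [-∞, 84, 30, ∞]
D(2):
  [∞, -∞, 78, 65]
  [30, ∞, 30, 30]
  [4, 4, ∞, 83]
  [30, 84, 30, ∞]
D(3):
  [∞, 4, 78, 78]
  [30, ∞, 30, 30]
  [4, 4, ∞, 83]
  [30, 84, 30, ∞]
D(4):
  [∞, 78, 78, 78]
  [30, ∞, 30, 30]
  [30, 83, ∞, 83]
  [30, 84, 30, ∞]
Answer: W*[0][3] = 78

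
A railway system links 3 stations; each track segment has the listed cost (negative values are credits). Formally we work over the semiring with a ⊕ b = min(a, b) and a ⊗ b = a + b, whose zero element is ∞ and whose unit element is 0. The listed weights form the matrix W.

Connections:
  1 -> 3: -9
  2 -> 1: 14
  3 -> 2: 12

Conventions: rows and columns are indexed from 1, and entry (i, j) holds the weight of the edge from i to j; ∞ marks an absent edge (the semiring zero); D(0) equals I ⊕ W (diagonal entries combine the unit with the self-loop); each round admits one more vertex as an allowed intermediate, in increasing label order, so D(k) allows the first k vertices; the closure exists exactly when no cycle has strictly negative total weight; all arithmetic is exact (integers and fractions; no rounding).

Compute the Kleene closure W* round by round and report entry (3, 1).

D(0):
  [0, ∞, -9]
  [14, 0, ∞]
  [∞, 12, 0]
D(1):
  [0, ∞, -9]
  [14, 0, 5]
  [∞, 12, 0]
D(2):
  [0, ∞, -9]
  [14, 0, 5]
  [26, 12, 0]
D(3):
  [0, 3, -9]
  [14, 0, 5]
  [26, 12, 0]
Answer: W*[3][1] = 26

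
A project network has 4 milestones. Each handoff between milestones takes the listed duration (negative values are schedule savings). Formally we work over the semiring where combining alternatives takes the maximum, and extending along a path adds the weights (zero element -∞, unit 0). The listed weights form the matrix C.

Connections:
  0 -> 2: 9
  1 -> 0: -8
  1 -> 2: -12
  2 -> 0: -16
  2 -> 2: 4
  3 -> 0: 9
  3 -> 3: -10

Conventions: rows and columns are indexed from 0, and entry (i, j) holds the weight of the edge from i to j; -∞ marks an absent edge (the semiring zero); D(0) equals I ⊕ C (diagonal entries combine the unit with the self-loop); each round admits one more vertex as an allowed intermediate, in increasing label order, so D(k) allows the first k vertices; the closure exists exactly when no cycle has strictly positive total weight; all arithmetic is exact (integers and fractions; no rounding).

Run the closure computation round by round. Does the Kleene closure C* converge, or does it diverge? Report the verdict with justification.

Detection: at round 0, diagonal entry (2, 2) turns strictly positive.
Key observation: the cycle 2->2 has total weight 4, which is strictly positive.
Answer: DIVERGES — positive cycle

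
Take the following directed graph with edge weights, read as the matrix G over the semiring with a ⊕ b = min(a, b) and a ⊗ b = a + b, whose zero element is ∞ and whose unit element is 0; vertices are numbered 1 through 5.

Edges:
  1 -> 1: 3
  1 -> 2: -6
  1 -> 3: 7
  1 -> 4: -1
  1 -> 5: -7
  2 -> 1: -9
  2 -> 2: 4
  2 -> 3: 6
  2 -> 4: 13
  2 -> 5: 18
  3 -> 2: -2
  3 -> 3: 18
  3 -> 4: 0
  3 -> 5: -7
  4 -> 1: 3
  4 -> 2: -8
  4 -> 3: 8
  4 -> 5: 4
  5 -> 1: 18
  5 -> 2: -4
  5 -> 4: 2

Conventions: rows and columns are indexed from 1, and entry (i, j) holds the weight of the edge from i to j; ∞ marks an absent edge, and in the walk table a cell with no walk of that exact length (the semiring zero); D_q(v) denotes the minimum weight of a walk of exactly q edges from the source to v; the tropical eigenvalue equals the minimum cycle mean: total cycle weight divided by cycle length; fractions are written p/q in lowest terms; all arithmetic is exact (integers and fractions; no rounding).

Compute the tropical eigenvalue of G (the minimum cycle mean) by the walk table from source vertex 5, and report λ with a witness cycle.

q=0: [∞, ∞, ∞, ∞, 0]
q=1: [18, -4, ∞, 2, ∞]
q=2: [-13, -6, 2, 9, 6]
q=3: [-15, -19, -6, -14, -20]
q=4: [-28, -24, -13, -18, -22]
q=5: [-33, -34, -21, -29, -35]
Optimal cycle mean attained by: cycle 1->2->1, total (-6) + (-9), length 2.
Answer: λ = -15/2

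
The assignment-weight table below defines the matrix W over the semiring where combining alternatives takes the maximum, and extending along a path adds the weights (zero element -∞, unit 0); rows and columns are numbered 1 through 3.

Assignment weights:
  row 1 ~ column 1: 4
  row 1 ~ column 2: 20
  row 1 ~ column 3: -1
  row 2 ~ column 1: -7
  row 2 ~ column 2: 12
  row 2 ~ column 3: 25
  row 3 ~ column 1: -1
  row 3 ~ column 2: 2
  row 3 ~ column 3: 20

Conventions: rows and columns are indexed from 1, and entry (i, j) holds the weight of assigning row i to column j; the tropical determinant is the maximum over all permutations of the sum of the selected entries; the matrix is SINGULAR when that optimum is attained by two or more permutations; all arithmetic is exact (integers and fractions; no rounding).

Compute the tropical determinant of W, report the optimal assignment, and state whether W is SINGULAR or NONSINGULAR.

σ = (1, 2, 3): 4 + 12 + 20 = 36
σ = (1, 3, 2): 4 + 25 + 2 = 31
σ = (2, 1, 3): 20 + (-7) + 20 = 33
σ = (2, 3, 1): 20 + 25 + (-1) = 44
σ = (3, 1, 2): (-1) + (-7) + 2 = -6
σ = (3, 2, 1): (-1) + 12 + (-1) = 10
Optimal value attained by: σ = (2, 3, 1).
Answer: det⊕(W) = 44; verdict: NONSINGULAR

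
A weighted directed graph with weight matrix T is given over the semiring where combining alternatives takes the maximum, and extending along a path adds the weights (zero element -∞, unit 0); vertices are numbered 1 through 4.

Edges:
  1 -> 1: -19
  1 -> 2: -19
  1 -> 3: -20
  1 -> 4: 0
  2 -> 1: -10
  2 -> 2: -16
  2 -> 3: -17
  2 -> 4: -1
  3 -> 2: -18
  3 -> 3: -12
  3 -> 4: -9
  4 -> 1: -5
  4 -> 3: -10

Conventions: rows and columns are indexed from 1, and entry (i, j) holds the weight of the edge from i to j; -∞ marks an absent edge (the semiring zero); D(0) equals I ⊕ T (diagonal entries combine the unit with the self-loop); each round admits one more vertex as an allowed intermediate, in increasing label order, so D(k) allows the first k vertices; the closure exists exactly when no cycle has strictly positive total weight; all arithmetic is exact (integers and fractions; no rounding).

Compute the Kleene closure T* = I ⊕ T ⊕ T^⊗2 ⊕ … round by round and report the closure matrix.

D(0):
  [0, -19, -20, 0]
  [-10, 0, -17, -1]
  [-∞, -18, 0, -9]
  [-5, -∞, -10, 0]
D(1):
  [0, -19, -20, 0]
  [-10, 0, -17, -1]
  [-∞, -18, 0, -9]
  [-5, -24, -10, 0]
D(2):
  [0, -19, -20, 0]
  [-10, 0, -17, -1]
  [-28, -18, 0, -9]
  [-5, -24, -10, 0]
D(3):
  [0, -19, -20, 0]
  [-10, 0, -17, -1]
  [-28, -18, 0, -9]
  [-5, -24, -10, 0]
D(4):
  [0, -19, -10, 0]
  [-6, 0, -11, -1]
  [-14, -18, 0, -9]
  [-5, -24, -10, 0]
Answer: T* = [[0, -19, -10, 0], [-6, 0, -11, -1], [-14, -18, 0, -9], [-5, -24, -10, 0]]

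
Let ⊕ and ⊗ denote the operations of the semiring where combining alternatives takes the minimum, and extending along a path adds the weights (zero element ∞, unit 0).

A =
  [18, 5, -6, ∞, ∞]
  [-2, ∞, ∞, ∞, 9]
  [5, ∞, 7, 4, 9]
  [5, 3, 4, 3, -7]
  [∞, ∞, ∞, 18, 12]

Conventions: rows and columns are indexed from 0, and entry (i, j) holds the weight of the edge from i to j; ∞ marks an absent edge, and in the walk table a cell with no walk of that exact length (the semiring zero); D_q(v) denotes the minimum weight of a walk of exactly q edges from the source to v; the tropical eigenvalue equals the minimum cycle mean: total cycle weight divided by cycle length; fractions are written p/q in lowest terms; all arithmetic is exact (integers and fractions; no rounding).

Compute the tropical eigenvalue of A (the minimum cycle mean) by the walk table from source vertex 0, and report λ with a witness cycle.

q=0: [0, ∞, ∞, ∞, ∞]
q=1: [18, 5, -6, ∞, ∞]
q=2: [-1, 23, 1, -2, 3]
q=3: [3, 1, -7, 1, -9]
q=4: [-2, 4, -3, -3, -6]
q=5: [2, 0, -8, 0, -10]
Optimal cycle mean attained by: cycle 0->2->0, total (-6) + 5, length 2.
Answer: λ = -1/2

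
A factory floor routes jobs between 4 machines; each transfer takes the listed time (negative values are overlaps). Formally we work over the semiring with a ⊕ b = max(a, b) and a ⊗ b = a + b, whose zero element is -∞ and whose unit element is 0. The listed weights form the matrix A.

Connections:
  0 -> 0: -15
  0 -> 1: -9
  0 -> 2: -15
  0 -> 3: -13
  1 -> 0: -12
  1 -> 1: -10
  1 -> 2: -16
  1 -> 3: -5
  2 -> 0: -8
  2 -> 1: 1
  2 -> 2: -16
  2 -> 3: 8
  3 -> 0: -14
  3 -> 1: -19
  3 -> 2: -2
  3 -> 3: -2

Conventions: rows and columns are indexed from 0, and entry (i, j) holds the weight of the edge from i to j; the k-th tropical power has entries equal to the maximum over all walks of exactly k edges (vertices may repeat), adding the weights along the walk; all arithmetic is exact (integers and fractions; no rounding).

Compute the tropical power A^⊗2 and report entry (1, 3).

A^⊗2:
  [-21, -14, -15, -7]
  [-19, -15, -7, -7]
  [-6, -9, 6, 6]
  [-10, -1, -4, 6]
Key observation: the optimum is the walk 1->3->3, with weight (-5) + (-2) = -7.
Optimal value attained by: walk 1->3->3.
Answer: (A^⊗2)[1][3] = -7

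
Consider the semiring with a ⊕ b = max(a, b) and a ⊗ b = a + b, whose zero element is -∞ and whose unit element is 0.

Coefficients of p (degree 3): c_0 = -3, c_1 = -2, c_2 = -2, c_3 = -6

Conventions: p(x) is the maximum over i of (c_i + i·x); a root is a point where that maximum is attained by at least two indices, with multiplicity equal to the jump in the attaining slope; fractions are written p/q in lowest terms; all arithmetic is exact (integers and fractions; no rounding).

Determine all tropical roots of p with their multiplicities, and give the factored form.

hull edge (i=0, c=-3) to (i=1, c=-2): slope 1, span 1
hull edge (i=1, c=-2) to (i=2, c=-2): slope 0, span 1
hull edge (i=2, c=-2) to (i=3, c=-6): slope -4, span 1
Factored form: p(x) = -6 ⊗ (x ⊕ (-1)) ⊗ (x ⊕ 0) ⊗ (x ⊕ 4)
Answer: roots = -1 (mult 1), 0 (mult 1), 4 (mult 1)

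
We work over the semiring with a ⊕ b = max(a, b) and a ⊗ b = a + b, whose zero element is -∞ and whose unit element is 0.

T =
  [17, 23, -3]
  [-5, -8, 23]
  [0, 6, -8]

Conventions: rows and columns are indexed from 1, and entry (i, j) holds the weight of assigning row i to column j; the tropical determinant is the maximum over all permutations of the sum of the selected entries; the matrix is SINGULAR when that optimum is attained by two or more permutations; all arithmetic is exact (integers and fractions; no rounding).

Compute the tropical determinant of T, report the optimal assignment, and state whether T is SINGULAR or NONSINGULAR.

σ = (1, 2, 3): 17 + (-8) + (-8) = 1
σ = (1, 3, 2): 17 + 23 + 6 = 46
σ = (2, 1, 3): 23 + (-5) + (-8) = 10
σ = (2, 3, 1): 23 + 23 + 0 = 46
σ = (3, 1, 2): (-3) + (-5) + 6 = -2
σ = (3, 2, 1): (-3) + (-8) + 0 = -11
Optimal value attained by: σ = (1, 3, 2).
Answer: det⊕(T) = 46; verdict: SINGULAR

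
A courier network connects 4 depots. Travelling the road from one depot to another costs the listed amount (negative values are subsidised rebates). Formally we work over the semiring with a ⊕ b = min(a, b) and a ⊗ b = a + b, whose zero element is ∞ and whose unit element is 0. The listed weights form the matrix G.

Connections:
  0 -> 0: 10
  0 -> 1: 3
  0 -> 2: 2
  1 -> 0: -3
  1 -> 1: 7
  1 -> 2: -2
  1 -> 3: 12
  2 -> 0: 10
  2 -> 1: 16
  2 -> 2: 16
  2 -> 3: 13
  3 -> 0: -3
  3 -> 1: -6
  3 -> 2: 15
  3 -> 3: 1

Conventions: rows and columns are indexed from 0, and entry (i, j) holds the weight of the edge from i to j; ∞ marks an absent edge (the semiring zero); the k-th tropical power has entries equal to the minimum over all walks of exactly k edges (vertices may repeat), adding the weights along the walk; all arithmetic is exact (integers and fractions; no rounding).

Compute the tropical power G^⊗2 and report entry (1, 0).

G^⊗2:
  [0, 10, 1, 15]
  [4, 0, -1, 11]
  [10, 7, 12, 14]
  [-9, -5, -8, 2]
Key observation: the optimum is the walk 1->1->0, with weight 7 + (-3) = 4.
Optimal value attained by: walk 1->1->0.
Answer: (G^⊗2)[1][0] = 4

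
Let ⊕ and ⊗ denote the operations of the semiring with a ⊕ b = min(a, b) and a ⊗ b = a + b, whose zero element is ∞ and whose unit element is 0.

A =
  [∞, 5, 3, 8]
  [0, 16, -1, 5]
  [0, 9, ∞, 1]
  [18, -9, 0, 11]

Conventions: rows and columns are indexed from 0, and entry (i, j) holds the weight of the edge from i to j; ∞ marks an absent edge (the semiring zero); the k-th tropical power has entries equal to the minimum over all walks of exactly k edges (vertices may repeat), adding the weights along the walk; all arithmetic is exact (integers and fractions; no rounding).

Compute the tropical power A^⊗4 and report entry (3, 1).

A^⊗2:
  [3, -1, 4, 4]
  [-1, -4, 3, 0]
  [9, -8, 1, 8]
  [-9, 2, -10, -4]
A^⊗3:
  [-1, -5, -2, 4]
  [-4, -9, -5, 1]
  [-8, -1, -9, -3]
  [-10, -13, -6, -9]
A^⊗4:
  [-5, -5, -6, -1]
  [-9, -8, -10, -4]
  [-9, -12, -5, -8]
  [-13, -18, -14, -8]
Key observation: the optimum is the walk 3->1->2->3->1, with weight (-9) + (-1) + 1 + (-9) = -18.
Optimal value attained by: walk 3->1->2->3->1.
Answer: (A^⊗4)[3][1] = -18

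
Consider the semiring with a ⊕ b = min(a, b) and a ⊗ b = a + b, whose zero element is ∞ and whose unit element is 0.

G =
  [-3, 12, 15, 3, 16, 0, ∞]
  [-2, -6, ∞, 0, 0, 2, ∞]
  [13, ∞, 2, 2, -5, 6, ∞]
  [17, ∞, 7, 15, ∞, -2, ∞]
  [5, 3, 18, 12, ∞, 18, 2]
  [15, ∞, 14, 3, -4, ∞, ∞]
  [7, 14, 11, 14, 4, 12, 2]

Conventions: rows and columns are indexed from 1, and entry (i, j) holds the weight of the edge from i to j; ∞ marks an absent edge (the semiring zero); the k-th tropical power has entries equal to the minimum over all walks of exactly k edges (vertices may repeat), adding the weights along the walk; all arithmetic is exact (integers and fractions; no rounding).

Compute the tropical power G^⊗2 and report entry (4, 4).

G^⊗2:
  [-6, 6, 10, 0, -4, -3, 18]
  [-8, -12, 7, -6, -6, -4, 2]
  [0, -2, 4, 4, -3, 0, -3]
  [13, 29, 9, 1, -6, 13, ∞]
  [1, -3, 13, 3, 3, 5, 4]
  [1, -1, 10, 8, 9, 1, -2]
  [4, 7, 13, 10, 6, 7, 4]
Key observation: the optimum is the walk 4->6->4, with weight (-2) + 3 = 1.
Optimal value attained by: walk 4->6->4.
Answer: (G^⊗2)[4][4] = 1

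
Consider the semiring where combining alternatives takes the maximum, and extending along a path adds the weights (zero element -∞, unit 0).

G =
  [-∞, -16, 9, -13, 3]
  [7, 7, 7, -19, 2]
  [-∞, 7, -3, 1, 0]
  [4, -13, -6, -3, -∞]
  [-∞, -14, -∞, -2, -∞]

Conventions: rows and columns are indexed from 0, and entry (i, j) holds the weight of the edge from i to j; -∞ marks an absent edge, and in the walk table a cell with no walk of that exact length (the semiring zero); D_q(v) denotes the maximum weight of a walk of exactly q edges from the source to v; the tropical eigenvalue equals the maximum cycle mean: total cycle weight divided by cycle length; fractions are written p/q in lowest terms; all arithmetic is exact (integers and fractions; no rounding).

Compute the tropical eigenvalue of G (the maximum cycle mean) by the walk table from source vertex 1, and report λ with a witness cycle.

q=0: [-∞, 0, -∞, -∞, -∞]
q=1: [7, 7, 7, -19, 2]
q=2: [14, 14, 16, 8, 10]
q=3: [21, 23, 23, 17, 17]
q=4: [30, 30, 30, 24, 25]
q=5: [37, 37, 39, 31, 33]
Optimal cycle mean attained by: cycle 0->2->1->0, total 9 + 7 + 7, length 3.
Answer: λ = 23/3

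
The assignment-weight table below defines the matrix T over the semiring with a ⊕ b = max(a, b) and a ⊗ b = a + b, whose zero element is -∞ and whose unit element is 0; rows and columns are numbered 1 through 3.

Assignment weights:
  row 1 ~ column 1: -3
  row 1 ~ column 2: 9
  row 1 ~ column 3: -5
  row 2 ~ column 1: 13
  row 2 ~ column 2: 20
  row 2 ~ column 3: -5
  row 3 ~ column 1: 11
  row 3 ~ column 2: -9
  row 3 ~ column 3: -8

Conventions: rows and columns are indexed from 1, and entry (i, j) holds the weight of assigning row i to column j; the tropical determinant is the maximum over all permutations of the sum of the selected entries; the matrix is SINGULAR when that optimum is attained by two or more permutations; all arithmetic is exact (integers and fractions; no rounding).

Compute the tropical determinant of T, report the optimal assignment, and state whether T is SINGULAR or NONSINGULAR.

σ = (1, 2, 3): (-3) + 20 + (-8) = 9
σ = (1, 3, 2): (-3) + (-5) + (-9) = -17
σ = (2, 1, 3): 9 + 13 + (-8) = 14
σ = (2, 3, 1): 9 + (-5) + 11 = 15
σ = (3, 1, 2): (-5) + 13 + (-9) = -1
σ = (3, 2, 1): (-5) + 20 + 11 = 26
Optimal value attained by: σ = (3, 2, 1).
Answer: det⊕(T) = 26; verdict: NONSINGULAR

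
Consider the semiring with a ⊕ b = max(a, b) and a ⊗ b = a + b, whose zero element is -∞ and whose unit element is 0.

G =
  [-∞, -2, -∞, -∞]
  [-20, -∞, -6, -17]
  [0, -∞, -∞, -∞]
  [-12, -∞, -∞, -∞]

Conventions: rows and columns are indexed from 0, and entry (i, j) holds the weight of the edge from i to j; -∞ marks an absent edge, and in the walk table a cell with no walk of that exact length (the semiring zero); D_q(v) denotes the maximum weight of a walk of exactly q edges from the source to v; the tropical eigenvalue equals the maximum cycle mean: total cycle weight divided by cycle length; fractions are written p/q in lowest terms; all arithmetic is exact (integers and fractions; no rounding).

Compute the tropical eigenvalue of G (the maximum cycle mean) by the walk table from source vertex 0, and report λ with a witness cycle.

q=0: [0, -∞, -∞, -∞]
q=1: [-∞, -2, -∞, -∞]
q=2: [-22, -∞, -8, -19]
q=3: [-8, -24, -∞, -∞]
q=4: [-44, -10, -30, -41]
Optimal cycle mean attained by: cycle 0->1->2->0, total (-2) + (-6) + 0, length 3.
Answer: λ = -8/3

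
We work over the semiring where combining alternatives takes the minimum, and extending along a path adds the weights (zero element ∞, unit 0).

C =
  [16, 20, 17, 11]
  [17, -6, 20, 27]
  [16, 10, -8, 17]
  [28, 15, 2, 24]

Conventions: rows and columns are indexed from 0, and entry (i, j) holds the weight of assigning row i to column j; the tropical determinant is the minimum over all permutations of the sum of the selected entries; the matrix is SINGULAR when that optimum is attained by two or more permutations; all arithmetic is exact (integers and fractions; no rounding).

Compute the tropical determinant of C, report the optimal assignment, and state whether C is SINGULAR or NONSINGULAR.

σ = (0, 1, 2, 3): 16 + (-6) + (-8) + 24 = 26
σ = (0, 1, 3, 2): 16 + (-6) + 17 + 2 = 29
σ = (0, 2, 1, 3): 16 + 20 + 10 + 24 = 70
σ = (0, 2, 3, 1): 16 + 20 + 17 + 15 = 68
σ = (0, 3, 1, 2): 16 + 27 + 10 + 2 = 55
σ = (0, 3, 2, 1): 16 + 27 + (-8) + 15 = 50
σ = (1, 0, 2, 3): 20 + 17 + (-8) + 24 = 53
σ = (1, 0, 3, 2): 20 + 17 + 17 + 2 = 56
σ = (1, 2, 0, 3): 20 + 20 + 16 + 24 = 80
σ = (1, 2, 3, 0): 20 + 20 + 17 + 28 = 85
σ = (1, 3, 0, 2): 20 + 27 + 16 + 2 = 65
σ = (1, 3, 2, 0): 20 + 27 + (-8) + 28 = 67
σ = (2, 0, 1, 3): 17 + 17 + 10 + 24 = 68
σ = (2, 0, 3, 1): 17 + 17 + 17 + 15 = 66
σ = (2, 1, 0, 3): 17 + (-6) + 16 + 24 = 51
σ = (2, 1, 3, 0): 17 + (-6) + 17 + 28 = 56
σ = (2, 3, 0, 1): 17 + 27 + 16 + 15 = 75
σ = (2, 3, 1, 0): 17 + 27 + 10 + 28 = 82
σ = (3, 0, 1, 2): 11 + 17 + 10 + 2 = 40
σ = (3, 0, 2, 1): 11 + 17 + (-8) + 15 = 35
σ = (3, 1, 0, 2): 11 + (-6) + 16 + 2 = 23
σ = (3, 1, 2, 0): 11 + (-6) + (-8) + 28 = 25
σ = (3, 2, 0, 1): 11 + 20 + 16 + 15 = 62
σ = (3, 2, 1, 0): 11 + 20 + 10 + 28 = 69
Optimal value attained by: σ = (3, 1, 0, 2).
Answer: det⊕(C) = 23; verdict: NONSINGULAR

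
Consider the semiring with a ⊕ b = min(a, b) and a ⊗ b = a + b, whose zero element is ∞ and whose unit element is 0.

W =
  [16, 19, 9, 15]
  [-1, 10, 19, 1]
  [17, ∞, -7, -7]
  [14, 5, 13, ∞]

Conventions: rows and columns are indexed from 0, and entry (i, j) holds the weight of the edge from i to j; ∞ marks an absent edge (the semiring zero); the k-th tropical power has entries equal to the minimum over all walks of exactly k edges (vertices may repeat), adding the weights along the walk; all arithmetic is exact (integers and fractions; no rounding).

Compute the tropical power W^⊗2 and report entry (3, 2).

W^⊗2:
  [18, 20, 2, 2]
  [9, 6, 8, 11]
  [7, -2, -14, -14]
  [4, 15, 6, 6]
Key observation: the optimum is the walk 3->2->2, with weight 13 + (-7) = 6.
Optimal value attained by: walk 3->2->2.
Answer: (W^⊗2)[3][2] = 6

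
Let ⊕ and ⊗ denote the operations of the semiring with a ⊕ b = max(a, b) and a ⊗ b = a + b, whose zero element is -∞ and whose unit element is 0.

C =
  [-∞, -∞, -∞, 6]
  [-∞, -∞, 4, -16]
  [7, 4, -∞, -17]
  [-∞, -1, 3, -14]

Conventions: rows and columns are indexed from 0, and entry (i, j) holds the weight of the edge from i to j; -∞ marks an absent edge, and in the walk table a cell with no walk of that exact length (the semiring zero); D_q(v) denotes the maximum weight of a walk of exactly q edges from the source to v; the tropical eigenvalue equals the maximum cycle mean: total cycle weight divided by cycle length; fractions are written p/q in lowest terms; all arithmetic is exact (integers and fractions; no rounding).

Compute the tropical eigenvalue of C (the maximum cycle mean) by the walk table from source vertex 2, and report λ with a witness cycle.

q=0: [-∞, -∞, 0, -∞]
q=1: [7, 4, -∞, -17]
q=2: [-∞, -18, 8, 13]
q=3: [15, 12, 16, -1]
q=4: [23, 20, 16, 21]
Optimal cycle mean attained by: cycle 0->3->2->0, total 6 + 3 + 7, length 3.
Answer: λ = 16/3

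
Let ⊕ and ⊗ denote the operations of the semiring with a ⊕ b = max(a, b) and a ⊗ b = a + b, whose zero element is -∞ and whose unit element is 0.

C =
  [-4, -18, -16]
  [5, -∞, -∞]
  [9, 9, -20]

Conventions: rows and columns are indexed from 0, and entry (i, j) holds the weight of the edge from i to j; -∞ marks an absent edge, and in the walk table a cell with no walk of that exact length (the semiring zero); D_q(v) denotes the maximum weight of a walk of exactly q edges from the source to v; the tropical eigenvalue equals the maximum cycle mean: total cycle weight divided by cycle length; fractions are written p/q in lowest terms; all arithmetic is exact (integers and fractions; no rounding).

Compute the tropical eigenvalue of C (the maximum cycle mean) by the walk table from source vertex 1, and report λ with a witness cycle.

q=0: [-∞, 0, -∞]
q=1: [5, -∞, -∞]
q=2: [1, -13, -11]
q=3: [-2, -2, -15]
Optimal cycle mean attained by: cycle 0->2->1->0, total (-16) + 9 + 5, length 3.
Answer: λ = -2/3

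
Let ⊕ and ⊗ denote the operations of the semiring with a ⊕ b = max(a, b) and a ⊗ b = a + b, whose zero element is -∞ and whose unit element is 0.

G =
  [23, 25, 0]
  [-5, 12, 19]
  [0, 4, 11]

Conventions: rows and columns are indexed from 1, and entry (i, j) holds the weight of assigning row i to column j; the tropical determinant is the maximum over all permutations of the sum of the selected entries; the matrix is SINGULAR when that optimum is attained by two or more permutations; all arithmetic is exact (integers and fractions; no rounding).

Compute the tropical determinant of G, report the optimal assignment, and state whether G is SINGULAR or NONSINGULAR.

σ = (1, 2, 3): 23 + 12 + 11 = 46
σ = (1, 3, 2): 23 + 19 + 4 = 46
σ = (2, 1, 3): 25 + (-5) + 11 = 31
σ = (2, 3, 1): 25 + 19 + 0 = 44
σ = (3, 1, 2): 0 + (-5) + 4 = -1
σ = (3, 2, 1): 0 + 12 + 0 = 12
Optimal value attained by: σ = (1, 2, 3).
Answer: det⊕(G) = 46; verdict: SINGULAR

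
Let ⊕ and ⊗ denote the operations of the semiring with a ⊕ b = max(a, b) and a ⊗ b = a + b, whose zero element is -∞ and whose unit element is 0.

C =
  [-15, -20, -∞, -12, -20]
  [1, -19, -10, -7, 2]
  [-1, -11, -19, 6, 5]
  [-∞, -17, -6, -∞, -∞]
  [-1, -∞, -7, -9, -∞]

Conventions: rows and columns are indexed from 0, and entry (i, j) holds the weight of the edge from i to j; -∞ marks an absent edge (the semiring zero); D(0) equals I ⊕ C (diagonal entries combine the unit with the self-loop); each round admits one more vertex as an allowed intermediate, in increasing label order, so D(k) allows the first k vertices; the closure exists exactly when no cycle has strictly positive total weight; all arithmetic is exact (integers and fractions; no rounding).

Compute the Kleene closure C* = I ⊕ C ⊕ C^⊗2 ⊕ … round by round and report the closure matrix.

D(0):
  [0, -20, -∞, -12, -20]
  [1, 0, -10, -7, 2]
  [-1, -11, 0, 6, 5]
  [-∞, -17, -6, 0, -∞]
  [-1, -∞, -7, -9, 0]
D(1):
  [0, -20, -∞, -12, -20]
  [1, 0, -10, -7, 2]
  [-1, -11, 0, 6, 5]
  [-∞, -17, -6, 0, -∞]
  [-1, -21, -7, -9, 0]
D(2):
  [0, -20, -30, -12, -18]
  [1, 0, -10, -7, 2]
  [-1, -11, 0, 6, 5]
  [-16, -17, -6, 0, -15]
  [-1, -21, -7, -9, 0]
D(3):
  [0, -20, -30, -12, -18]
  [1, 0, -10, -4, 2]
  [-1, -11, 0, 6, 5]
  [-7, -17, -6, 0, -1]
  [-1, -18, -7, -1, 0]
D(4):
  [0, -20, -18, -12, -13]
  [1, 0, -10, -4, 2]
  [-1, -11, 0, 6, 5]
  [-7, -17, -6, 0, -1]
  [-1, -18, -7, -1, 0]
D(5):
  [0, -20, -18, -12, -13]
  [1, 0, -5, 1, 2]
  [4, -11, 0, 6, 5]
  [-2, -17, -6, 0, -1]
  [-1, -18, -7, -1, 0]
Answer: C* = [[0, -20, -18, -12, -13], [1, 0, -5, 1, 2], [4, -11, 0, 6, 5], [-2, -17, -6, 0, -1], [-1, -18, -7, -1, 0]]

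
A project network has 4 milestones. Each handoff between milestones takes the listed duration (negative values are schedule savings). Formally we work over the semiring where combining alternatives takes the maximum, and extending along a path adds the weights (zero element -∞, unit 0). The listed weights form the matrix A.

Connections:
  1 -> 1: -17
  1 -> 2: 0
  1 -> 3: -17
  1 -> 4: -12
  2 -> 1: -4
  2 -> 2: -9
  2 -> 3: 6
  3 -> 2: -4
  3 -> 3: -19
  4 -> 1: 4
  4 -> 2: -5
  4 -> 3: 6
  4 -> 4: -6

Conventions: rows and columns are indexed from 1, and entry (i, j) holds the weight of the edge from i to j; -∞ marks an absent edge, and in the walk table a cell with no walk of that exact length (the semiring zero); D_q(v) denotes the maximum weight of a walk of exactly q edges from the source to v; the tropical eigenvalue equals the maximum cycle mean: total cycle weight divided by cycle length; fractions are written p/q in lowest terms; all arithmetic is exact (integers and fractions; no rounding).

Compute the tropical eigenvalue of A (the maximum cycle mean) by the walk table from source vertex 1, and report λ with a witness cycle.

q=0: [0, -∞, -∞, -∞]
q=1: [-17, 0, -17, -12]
q=2: [-4, -9, 6, -18]
q=3: [-13, 2, -3, -16]
q=4: [-2, -7, 8, -22]
Optimal cycle mean attained by: cycle 2->3->2, total 6 + (-4), length 2.
Answer: λ = 1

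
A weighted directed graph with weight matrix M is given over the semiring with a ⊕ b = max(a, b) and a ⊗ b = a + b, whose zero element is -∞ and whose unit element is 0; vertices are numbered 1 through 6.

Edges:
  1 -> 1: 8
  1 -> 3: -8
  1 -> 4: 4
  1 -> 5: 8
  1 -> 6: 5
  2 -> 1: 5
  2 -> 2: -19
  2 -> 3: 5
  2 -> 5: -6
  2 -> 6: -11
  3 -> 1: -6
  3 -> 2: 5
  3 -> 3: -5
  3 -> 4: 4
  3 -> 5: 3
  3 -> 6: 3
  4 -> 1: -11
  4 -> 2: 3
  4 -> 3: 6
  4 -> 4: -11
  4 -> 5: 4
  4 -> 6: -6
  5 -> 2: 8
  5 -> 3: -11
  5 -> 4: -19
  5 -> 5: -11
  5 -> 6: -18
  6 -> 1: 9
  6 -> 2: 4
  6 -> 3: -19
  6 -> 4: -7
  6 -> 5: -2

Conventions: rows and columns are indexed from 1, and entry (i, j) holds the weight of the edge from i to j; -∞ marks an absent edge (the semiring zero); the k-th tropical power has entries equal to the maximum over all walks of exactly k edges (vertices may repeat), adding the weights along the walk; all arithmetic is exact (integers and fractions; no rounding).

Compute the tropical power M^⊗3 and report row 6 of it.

M^⊗2:
  [16, 16, 10, 12, 16, 13]
  [13, 10, 0, 9, 13, 10]
  [12, 11, 10, -1, 8, -1]
  [8, 12, 8, 10, 9, 9]
  [13, -3, 13, -7, 2, -3]
  [17, 6, 9, 13, 17, 14]
M^⊗3:
  [24, 24, 21, 20, 24, 21]
  [21, 21, 15, 17, 21, 18]
  [20, 16, 16, 16, 20, 17]
  [18, 17, 17, 12, 16, 13]
  [21, 18, 8, 17, 21, 18]
  [25, 25, 19, 21, 25, 22]
Answer: row 6 of M^⊗3 = [25, 25, 19, 21, 25, 22]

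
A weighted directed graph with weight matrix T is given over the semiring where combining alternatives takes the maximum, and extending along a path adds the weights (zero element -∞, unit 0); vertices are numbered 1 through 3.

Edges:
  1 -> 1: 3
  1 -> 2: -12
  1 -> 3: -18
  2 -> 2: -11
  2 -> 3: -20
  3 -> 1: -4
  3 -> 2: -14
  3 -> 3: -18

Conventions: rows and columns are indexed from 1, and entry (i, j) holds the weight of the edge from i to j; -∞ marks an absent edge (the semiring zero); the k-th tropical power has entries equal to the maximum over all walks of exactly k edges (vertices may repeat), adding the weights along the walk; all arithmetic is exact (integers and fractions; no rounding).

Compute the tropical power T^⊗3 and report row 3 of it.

T^⊗2:
  [6, -9, -15]
  [-24, -22, -31]
  [-1, -16, -22]
T^⊗3:
  [9, -6, -12]
  [-21, -33, -42]
  [2, -13, -19]
Answer: row 3 of T^⊗3 = [2, -13, -19]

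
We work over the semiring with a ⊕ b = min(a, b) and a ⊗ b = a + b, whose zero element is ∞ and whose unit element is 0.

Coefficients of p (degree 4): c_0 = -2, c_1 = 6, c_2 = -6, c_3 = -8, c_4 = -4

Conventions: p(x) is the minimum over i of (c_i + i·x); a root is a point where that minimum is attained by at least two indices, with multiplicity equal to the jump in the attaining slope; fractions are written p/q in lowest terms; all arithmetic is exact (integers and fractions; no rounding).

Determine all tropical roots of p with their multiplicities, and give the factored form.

hull edge (i=0, c=-2) to (i=3, c=-8): slope -2, span 3
hull edge (i=3, c=-8) to (i=4, c=-4): slope 4, span 1
Factored form: p(x) = -4 ⊗ (x ⊕ (-4)) ⊗ (x ⊕ 2) ⊗ (x ⊕ 2) ⊗ (x ⊕ 2)
Answer: roots = -4 (mult 1), 2 (mult 3)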